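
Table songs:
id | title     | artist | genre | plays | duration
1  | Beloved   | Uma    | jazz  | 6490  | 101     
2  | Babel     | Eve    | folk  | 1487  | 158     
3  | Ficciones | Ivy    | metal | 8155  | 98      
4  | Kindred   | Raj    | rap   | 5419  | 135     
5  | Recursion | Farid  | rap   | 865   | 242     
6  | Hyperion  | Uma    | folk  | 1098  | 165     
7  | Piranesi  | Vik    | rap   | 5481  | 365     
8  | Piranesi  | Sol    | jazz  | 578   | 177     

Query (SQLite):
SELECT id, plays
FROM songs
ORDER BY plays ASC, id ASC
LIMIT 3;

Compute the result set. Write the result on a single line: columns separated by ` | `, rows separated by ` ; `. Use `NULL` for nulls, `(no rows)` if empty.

8 | 578 ; 5 | 865 ; 6 | 1098

Sort by plays asc, tiebreak id asc: (578, id=8), (865, id=5), (1098, id=6), (1487, id=2), (5419, id=4), (5481, id=7) …. Take first 3.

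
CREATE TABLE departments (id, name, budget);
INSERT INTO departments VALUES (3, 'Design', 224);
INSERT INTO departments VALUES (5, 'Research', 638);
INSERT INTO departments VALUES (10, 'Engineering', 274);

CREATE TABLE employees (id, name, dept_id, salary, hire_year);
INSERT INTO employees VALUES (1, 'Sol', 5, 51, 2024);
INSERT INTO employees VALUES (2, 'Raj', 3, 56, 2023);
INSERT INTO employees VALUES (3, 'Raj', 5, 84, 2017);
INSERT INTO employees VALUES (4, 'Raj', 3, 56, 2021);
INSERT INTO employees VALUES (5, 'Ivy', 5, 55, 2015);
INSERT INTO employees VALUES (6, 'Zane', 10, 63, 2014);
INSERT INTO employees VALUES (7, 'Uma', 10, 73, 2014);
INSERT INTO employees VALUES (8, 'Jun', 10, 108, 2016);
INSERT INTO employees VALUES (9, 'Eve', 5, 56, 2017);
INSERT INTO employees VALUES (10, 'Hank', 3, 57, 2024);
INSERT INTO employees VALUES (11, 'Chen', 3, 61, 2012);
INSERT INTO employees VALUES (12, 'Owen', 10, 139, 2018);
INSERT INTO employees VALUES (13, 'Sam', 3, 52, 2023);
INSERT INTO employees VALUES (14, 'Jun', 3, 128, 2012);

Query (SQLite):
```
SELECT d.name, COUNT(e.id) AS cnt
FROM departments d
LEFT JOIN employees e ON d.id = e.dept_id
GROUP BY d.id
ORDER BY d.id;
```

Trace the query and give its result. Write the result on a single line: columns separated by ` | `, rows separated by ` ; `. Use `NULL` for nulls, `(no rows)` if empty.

LEFT JOIN keeps every departments row; unmatched ones get NULL for employees columns.
Group by departments.id and compute COUNT(e.id). COUNT(col) of an all-NULL group is 0.
  3: ids {2, 4, 10, 11, 13, 14} → COUNT(e.id)=6
  5: ids {1, 3, 5, 9} → COUNT(e.id)=4
  10: ids {6, 7, 8, 12} → COUNT(e.id)=4

Design | 6 ; Research | 4 ; Engineering | 4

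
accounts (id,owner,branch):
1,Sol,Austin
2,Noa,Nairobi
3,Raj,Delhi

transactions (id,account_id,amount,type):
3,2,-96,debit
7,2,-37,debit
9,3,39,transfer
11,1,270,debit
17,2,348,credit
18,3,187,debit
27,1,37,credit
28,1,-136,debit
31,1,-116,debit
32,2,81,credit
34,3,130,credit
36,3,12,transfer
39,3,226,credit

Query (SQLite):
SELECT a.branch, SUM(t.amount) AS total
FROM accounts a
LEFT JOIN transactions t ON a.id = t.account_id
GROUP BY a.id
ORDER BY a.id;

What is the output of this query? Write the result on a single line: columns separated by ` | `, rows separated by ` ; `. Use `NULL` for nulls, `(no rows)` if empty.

LEFT JOIN keeps every accounts row; unmatched ones get NULL for transactions columns.
Group by accounts.id and compute SUM(t.amount). SUM over an all-NULL group is NULL.
  1: ids {11, 27, 28, 31} → SUM(t.amount)=55
  2: ids {3, 7, 17, 32} → SUM(t.amount)=296
  3: ids {9, 18, 34, 36, 39} → SUM(t.amount)=594

Austin | 55 ; Nairobi | 296 ; Delhi | 594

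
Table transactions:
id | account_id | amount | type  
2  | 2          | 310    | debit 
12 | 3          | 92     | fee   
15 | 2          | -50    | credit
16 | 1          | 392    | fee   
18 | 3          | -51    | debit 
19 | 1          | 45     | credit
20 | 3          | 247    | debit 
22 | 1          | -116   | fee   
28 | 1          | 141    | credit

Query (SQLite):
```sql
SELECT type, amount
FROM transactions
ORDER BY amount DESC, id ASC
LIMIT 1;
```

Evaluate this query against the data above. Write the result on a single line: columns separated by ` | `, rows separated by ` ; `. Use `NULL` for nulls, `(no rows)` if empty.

fee | 392

Sort by amount desc, tiebreak id asc: (392, id=16), (310, id=2), (247, id=20), (141, id=28) …. Take first 1.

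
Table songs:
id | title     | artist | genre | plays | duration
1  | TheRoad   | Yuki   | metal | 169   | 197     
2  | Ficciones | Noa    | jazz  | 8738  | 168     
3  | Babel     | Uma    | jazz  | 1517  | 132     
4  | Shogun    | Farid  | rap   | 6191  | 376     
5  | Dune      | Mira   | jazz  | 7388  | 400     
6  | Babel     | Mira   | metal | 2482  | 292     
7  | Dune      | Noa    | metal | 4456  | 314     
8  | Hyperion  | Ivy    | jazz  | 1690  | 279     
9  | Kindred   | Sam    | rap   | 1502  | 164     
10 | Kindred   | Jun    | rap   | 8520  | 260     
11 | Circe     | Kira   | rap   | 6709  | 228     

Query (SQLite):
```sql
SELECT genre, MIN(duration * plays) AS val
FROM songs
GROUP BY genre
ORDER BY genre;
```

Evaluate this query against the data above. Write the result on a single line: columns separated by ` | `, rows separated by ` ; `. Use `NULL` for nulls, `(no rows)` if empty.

jazz | 200244 ; metal | 33293 ; rap | 246328

For each row compute duration * plays.
Group by genre; take MIN of the expression per group.
  jazz: ids {2, 3, 5, 8} → MIN(duration * plays)=200244
  metal: ids {1, 6, 7} → MIN(duration * plays)=33293
  rap: ids {4, 9, 10, 11} → MIN(duration * plays)=246328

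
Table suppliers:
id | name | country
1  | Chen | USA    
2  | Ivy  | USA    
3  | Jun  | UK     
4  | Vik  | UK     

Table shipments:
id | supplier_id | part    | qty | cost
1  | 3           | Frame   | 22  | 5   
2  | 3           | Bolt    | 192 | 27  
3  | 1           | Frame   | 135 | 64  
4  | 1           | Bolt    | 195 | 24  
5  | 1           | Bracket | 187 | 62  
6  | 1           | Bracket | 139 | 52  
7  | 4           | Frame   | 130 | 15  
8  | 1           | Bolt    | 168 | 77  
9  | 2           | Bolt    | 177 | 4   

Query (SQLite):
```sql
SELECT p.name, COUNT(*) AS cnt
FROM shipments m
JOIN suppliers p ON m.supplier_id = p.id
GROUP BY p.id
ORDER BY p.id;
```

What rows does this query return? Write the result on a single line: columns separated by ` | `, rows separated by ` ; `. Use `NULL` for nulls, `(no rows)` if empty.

Join each shipments row to its suppliers via supplier_id.
Group joined rows by suppliers.id; compute COUNT(*) per group.
  1: ids {3, 4, 5, 6, 8} → COUNT(*)=5
  2: ids {9} → COUNT(*)=1
  3: ids {1, 2} → COUNT(*)=2
  4: ids {7} → COUNT(*)=1

Chen | 5 ; Ivy | 1 ; Jun | 2 ; Vik | 1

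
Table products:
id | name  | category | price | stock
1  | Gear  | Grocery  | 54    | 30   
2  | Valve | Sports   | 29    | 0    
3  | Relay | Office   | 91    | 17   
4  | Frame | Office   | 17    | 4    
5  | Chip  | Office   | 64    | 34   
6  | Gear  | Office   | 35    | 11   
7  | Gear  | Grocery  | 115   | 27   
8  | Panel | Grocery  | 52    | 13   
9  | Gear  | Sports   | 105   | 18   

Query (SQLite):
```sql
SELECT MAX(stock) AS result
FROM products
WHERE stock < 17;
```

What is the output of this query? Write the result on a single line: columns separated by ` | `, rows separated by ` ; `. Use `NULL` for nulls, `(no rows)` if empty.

Rows where stock < 17 → stock values: [0, 4, 11, 13].
MAX of non-NULL values = 13.

13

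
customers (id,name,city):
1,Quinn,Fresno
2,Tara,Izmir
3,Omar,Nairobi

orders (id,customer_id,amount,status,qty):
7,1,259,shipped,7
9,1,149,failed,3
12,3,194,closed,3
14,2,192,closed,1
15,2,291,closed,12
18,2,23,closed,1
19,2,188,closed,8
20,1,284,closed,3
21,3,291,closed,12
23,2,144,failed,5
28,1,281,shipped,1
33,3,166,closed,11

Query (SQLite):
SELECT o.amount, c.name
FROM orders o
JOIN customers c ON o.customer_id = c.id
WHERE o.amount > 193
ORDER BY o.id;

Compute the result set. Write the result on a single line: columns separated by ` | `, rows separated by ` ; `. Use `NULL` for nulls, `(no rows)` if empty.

Each orders row matches the customers row where customer_id = customers.id.
Then keep rows with o.amount > 193.

259 | Quinn ; 194 | Omar ; 291 | Tara ; 284 | Quinn ; 291 | Omar ; 281 | Quinn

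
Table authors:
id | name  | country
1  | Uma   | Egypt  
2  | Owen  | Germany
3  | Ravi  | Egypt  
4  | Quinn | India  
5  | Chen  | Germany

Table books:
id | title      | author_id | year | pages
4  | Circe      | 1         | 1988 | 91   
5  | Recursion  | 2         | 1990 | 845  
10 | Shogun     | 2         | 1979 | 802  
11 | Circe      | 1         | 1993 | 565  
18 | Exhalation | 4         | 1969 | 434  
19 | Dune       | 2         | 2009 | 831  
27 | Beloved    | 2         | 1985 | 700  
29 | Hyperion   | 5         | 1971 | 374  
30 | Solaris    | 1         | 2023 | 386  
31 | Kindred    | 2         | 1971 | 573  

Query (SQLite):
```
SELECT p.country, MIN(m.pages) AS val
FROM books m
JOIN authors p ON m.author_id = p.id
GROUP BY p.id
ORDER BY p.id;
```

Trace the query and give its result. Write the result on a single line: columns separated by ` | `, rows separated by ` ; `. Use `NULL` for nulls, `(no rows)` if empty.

Egypt | 91 ; Germany | 573 ; India | 434 ; Germany | 374

Join each books row to its authors via author_id.
Group joined rows by authors.id; compute MIN(m.pages) per group.
  1: ids {4, 11, 30} → MIN(m.pages)=91
  2: ids {5, 10, 19, 27, 31} → MIN(m.pages)=573
  4: ids {18} → MIN(m.pages)=434
  5: ids {29} → MIN(m.pages)=374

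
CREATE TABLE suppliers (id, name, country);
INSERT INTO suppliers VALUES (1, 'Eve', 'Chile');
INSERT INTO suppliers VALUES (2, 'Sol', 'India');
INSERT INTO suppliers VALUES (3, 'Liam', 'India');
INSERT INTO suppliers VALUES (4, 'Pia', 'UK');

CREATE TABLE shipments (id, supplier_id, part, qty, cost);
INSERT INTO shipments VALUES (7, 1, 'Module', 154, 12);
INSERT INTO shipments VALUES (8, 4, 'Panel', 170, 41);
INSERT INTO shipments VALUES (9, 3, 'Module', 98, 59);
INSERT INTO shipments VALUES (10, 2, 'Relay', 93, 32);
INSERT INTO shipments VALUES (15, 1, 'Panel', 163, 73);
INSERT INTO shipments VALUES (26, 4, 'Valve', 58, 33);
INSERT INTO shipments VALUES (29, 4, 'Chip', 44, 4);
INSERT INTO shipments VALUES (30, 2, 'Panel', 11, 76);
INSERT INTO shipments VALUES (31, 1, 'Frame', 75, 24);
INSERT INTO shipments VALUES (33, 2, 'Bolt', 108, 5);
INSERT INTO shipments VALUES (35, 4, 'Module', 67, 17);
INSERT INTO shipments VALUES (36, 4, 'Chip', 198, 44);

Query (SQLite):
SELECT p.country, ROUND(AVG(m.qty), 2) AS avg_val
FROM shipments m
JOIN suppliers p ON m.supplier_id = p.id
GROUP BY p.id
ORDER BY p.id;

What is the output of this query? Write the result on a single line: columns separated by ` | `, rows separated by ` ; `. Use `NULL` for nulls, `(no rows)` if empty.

Join each shipments row to its suppliers via supplier_id.
Group joined rows by suppliers.id; compute ROUND(AVG(m.qty), 2) per group.
  1: ids {7, 15, 31} → ROUND(AVG(m.qty), 2)=130.67
  2: ids {10, 30, 33} → ROUND(AVG(m.qty), 2)=70.67
  3: ids {9} → ROUND(AVG(m.qty), 2)=98
  4: ids {8, 26, 29, 35, 36} → ROUND(AVG(m.qty), 2)=107.4

Chile | 130.67 ; India | 70.67 ; India | 98 ; UK | 107.4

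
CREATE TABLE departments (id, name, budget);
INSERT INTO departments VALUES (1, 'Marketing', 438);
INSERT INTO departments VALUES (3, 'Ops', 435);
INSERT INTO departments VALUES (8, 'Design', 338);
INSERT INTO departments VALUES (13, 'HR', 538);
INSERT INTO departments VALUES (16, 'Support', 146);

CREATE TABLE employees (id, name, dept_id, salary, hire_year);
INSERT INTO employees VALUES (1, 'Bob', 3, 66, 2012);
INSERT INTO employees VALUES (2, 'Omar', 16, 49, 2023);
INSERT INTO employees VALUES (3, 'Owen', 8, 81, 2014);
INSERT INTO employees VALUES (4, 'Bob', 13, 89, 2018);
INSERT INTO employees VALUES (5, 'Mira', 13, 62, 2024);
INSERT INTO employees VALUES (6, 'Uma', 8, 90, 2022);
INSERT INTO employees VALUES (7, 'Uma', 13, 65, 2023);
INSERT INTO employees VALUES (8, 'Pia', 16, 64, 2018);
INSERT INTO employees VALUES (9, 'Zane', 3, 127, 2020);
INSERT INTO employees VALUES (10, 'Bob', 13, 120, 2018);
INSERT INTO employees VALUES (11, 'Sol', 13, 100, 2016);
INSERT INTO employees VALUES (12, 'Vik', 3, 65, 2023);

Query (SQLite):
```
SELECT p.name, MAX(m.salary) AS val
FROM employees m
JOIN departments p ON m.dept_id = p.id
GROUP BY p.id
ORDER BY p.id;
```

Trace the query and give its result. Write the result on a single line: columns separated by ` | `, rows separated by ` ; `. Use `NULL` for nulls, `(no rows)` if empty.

Ops | 127 ; Design | 90 ; HR | 120 ; Support | 64

Join each employees row to its departments via dept_id.
Group joined rows by departments.id; compute MAX(m.salary) per group.
  3: ids {1, 9, 12} → MAX(m.salary)=127
  8: ids {3, 6} → MAX(m.salary)=90
  13: ids {4, 5, 7, 10, 11} → MAX(m.salary)=120
  16: ids {2, 8} → MAX(m.salary)=64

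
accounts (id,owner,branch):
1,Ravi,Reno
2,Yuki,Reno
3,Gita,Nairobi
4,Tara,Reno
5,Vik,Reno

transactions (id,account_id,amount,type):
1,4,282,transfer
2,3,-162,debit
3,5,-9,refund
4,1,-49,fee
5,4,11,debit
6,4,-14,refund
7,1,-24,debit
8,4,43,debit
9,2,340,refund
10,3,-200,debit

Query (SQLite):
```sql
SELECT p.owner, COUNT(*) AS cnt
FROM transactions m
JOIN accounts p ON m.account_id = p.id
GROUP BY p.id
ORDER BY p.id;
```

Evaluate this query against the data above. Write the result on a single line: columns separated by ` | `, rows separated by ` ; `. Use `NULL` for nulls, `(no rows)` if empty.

Ravi | 2 ; Yuki | 1 ; Gita | 2 ; Tara | 4 ; Vik | 1

Join each transactions row to its accounts via account_id.
Group joined rows by accounts.id; compute COUNT(*) per group.
  1: ids {4, 7} → COUNT(*)=2
  2: ids {9} → COUNT(*)=1
  3: ids {2, 10} → COUNT(*)=2
  4: ids {1, 5, 6, 8} → COUNT(*)=4
  5: ids {3} → COUNT(*)=1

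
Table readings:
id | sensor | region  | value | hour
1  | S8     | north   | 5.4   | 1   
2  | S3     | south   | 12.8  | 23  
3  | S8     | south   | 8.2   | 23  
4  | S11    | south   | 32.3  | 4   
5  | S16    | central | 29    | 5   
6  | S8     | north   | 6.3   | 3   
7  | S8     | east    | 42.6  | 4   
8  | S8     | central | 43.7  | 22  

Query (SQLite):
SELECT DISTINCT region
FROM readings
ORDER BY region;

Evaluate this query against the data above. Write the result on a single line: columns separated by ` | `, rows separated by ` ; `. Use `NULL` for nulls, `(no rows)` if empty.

Collect distinct region values from readings.

central ; east ; north ; south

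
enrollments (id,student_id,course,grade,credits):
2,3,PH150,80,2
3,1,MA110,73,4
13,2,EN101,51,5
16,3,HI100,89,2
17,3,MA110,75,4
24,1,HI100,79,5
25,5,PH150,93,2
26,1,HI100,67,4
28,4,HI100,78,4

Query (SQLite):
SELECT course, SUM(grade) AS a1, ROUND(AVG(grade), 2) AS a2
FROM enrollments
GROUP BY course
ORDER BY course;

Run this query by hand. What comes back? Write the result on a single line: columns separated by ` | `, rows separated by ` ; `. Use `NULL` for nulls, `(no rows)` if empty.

EN101 | 51 | 51 ; HI100 | 313 | 78.25 ; MA110 | 148 | 74 ; PH150 | 173 | 86.5

Group enrollments by course.
Per group compute: SUM(grade), ROUND(AVG(grade), 2).
  EN101: ids {13} → SUM(grade)=51, ROUND(AVG(grade), 2)=51
  HI100: ids {16, 24, 26, 28} → SUM(grade)=313, ROUND(AVG(grade), 2)=78.25
  MA110: ids {3, 17} → SUM(grade)=148, ROUND(AVG(grade), 2)=74
  PH150: ids {2, 25} → SUM(grade)=173, ROUND(AVG(grade), 2)=86.5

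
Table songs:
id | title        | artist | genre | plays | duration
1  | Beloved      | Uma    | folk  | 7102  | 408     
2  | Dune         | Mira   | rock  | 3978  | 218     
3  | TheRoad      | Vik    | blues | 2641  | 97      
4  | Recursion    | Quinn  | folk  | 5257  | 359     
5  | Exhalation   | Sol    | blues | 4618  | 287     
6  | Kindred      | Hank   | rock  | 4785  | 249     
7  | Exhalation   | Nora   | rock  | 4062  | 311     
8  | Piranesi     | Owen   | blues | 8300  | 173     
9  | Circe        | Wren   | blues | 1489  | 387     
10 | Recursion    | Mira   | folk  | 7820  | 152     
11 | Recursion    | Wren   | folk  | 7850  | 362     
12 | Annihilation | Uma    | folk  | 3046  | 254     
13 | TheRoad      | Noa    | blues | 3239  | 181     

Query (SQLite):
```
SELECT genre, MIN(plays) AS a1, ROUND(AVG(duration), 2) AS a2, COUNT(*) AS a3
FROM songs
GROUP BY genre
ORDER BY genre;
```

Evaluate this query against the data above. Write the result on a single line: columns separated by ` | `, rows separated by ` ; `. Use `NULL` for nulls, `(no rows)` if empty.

Group songs by genre.
Per group compute: MIN(plays), ROUND(AVG(duration), 2), COUNT(*).
  blues: ids {3, 5, 8, 9, 13} → MIN(plays)=1489, ROUND(AVG(duration), 2)=225, COUNT(*)=5
  folk: ids {1, 4, 10, 11, 12} → MIN(plays)=3046, ROUND(AVG(duration), 2)=307, COUNT(*)=5
  rock: ids {2, 6, 7} → MIN(plays)=3978, ROUND(AVG(duration), 2)=259.33, COUNT(*)=3

blues | 1489 | 225 | 5 ; folk | 3046 | 307 | 5 ; rock | 3978 | 259.33 | 3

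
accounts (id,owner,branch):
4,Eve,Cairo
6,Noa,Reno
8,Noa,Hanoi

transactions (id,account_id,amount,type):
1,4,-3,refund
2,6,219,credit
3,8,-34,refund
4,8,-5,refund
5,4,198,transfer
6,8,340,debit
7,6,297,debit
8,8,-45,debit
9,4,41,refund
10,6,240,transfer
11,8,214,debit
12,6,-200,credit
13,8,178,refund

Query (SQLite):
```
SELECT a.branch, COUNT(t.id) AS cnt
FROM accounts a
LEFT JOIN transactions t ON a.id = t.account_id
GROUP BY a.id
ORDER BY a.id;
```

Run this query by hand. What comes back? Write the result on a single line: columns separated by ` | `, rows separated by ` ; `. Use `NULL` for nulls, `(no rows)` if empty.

Cairo | 3 ; Reno | 4 ; Hanoi | 6

LEFT JOIN keeps every accounts row; unmatched ones get NULL for transactions columns.
Group by accounts.id and compute COUNT(t.id). COUNT(col) of an all-NULL group is 0.
  4: ids {1, 5, 9} → COUNT(t.id)=3
  6: ids {2, 7, 10, 12} → COUNT(t.id)=4
  8: ids {3, 4, 6, 8, 11, 13} → COUNT(t.id)=6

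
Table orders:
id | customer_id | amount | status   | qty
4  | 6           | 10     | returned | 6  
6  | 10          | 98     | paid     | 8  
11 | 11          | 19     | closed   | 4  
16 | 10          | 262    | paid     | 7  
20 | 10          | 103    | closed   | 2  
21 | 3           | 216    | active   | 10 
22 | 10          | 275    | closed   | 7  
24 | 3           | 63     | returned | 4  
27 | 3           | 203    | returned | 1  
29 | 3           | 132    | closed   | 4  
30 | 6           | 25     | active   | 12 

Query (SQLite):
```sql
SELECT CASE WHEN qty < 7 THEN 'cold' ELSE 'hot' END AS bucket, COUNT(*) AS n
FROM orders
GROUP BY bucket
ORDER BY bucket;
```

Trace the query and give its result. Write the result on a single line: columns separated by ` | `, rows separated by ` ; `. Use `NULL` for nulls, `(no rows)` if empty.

cold | 6 ; hot | 5

Bucket rows by qty < 7 → 'cold' else 'hot'; count each bucket.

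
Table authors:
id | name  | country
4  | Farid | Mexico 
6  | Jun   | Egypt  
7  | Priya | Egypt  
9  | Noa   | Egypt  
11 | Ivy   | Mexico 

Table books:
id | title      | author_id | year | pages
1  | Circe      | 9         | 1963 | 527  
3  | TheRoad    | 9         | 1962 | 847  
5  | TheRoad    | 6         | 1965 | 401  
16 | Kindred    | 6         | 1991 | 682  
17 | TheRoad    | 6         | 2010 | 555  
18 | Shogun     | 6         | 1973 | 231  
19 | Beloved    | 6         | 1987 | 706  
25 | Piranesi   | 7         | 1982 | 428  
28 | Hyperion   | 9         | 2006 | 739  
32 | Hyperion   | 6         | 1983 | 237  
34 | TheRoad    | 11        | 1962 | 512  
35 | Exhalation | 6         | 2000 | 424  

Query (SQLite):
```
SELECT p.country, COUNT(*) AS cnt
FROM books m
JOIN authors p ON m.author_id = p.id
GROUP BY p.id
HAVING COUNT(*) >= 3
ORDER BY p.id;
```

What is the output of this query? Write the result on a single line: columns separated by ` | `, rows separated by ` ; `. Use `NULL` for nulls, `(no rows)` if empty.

Join each books row to its authors via author_id.
Group joined rows by authors.id; compute COUNT(*) per group.
HAVING: keep groups with count ≥ 3.
  6: ids {5, 16, 17, 18, 19, 32, 35} → COUNT(*)=7
  7: ids {25} → COUNT(*)=1
  9: ids {1, 3, 28} → COUNT(*)=3
  11: ids {34} → COUNT(*)=1

Egypt | 7 ; Egypt | 3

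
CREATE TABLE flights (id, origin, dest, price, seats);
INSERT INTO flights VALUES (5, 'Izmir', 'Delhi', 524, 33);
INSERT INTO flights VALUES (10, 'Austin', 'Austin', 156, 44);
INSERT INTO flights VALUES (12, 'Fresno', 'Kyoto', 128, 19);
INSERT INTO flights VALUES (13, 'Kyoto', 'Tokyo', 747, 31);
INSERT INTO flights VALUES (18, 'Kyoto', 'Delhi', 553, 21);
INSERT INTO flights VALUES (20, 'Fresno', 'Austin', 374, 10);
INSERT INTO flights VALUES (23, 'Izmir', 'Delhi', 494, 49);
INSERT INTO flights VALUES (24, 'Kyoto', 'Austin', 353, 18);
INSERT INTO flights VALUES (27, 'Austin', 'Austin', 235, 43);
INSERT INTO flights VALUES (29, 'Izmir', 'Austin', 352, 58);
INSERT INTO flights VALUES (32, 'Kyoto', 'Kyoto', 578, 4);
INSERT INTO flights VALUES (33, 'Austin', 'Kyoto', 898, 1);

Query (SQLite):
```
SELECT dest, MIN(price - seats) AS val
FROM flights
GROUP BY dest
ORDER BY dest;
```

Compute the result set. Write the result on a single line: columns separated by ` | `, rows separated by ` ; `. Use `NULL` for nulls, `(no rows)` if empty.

Austin | 112 ; Delhi | 445 ; Kyoto | 109 ; Tokyo | 716

For each row compute price - seats.
Group by dest; take MIN of the expression per group.
  Austin: ids {10, 20, 24, 27, 29} → MIN(price - seats)=112
  Delhi: ids {5, 18, 23} → MIN(price - seats)=445
  Kyoto: ids {12, 32, 33} → MIN(price - seats)=109
  Tokyo: ids {13} → MIN(price - seats)=716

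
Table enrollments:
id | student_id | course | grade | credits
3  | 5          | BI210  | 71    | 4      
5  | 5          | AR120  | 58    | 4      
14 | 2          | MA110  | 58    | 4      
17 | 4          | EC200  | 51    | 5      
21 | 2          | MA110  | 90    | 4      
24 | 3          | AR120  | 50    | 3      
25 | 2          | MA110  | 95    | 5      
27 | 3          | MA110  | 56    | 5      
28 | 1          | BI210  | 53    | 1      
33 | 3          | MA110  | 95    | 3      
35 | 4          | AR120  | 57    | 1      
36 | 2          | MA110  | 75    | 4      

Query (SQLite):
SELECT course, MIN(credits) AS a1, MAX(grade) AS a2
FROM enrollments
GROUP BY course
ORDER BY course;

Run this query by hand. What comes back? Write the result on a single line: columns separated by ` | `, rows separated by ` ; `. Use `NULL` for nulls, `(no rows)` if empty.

Group enrollments by course.
Per group compute: MIN(credits), MAX(grade).
  AR120: ids {5, 24, 35} → MIN(credits)=1, MAX(grade)=58
  BI210: ids {3, 28} → MIN(credits)=1, MAX(grade)=71
  EC200: ids {17} → MIN(credits)=5, MAX(grade)=51
  MA110: ids {14, 21, 25, 27, 33, 36} → MIN(credits)=3, MAX(grade)=95

AR120 | 1 | 58 ; BI210 | 1 | 71 ; EC200 | 5 | 51 ; MA110 | 3 | 95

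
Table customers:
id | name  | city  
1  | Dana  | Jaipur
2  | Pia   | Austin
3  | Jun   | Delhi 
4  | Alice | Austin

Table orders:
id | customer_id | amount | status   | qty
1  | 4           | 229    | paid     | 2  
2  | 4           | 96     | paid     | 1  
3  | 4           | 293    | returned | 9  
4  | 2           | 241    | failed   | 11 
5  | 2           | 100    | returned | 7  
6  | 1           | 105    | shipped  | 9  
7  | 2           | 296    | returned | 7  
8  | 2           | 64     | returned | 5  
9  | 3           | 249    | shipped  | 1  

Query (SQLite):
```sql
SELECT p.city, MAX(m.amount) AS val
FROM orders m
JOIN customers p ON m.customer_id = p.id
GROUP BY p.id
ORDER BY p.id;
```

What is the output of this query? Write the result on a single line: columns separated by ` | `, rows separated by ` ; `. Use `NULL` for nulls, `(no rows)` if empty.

Join each orders row to its customers via customer_id.
Group joined rows by customers.id; compute MAX(m.amount) per group.
  1: ids {6} → MAX(m.amount)=105
  2: ids {4, 5, 7, 8} → MAX(m.amount)=296
  3: ids {9} → MAX(m.amount)=249
  4: ids {1, 2, 3} → MAX(m.amount)=293

Jaipur | 105 ; Austin | 296 ; Delhi | 249 ; Austin | 293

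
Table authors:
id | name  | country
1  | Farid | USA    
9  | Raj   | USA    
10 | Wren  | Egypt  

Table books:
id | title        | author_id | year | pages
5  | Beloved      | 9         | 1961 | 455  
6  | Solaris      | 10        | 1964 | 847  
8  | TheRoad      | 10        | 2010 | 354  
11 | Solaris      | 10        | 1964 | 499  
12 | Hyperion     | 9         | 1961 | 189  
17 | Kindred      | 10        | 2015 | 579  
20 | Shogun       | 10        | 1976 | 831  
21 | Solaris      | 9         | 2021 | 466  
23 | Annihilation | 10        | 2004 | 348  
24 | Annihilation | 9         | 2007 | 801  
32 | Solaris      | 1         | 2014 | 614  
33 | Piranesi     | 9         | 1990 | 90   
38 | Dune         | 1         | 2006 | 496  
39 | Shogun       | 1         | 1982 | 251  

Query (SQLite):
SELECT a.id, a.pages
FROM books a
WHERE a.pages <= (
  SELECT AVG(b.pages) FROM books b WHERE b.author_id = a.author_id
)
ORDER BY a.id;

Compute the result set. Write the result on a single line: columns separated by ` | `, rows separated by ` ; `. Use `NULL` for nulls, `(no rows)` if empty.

8 | 354 ; 11 | 499 ; 12 | 189 ; 23 | 348 ; 33 | 90 ; 39 | 251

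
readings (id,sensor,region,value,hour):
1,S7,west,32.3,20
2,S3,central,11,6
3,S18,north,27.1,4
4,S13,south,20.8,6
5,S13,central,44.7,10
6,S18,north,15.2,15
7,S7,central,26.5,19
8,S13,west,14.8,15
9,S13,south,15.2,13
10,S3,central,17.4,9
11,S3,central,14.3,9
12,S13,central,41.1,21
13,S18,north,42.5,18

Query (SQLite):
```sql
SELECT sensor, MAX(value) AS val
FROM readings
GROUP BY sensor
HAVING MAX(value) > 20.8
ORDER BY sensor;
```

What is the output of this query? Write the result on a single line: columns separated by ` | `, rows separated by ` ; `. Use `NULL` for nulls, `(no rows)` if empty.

Partition readings by sensor; compute MAX(value) within each group.
HAVING: keep groups where MAX(value) > 20.8.
  S13: ids {4, 5, 8, 9, 12} → MAX(value)=44.7
  S18: ids {3, 6, 13} → MAX(value)=42.5
  S3: ids {2, 10, 11} → MAX(value)=17.4
  S7: ids {1, 7} → MAX(value)=32.3

S13 | 44.7 ; S18 | 42.5 ; S7 | 32.3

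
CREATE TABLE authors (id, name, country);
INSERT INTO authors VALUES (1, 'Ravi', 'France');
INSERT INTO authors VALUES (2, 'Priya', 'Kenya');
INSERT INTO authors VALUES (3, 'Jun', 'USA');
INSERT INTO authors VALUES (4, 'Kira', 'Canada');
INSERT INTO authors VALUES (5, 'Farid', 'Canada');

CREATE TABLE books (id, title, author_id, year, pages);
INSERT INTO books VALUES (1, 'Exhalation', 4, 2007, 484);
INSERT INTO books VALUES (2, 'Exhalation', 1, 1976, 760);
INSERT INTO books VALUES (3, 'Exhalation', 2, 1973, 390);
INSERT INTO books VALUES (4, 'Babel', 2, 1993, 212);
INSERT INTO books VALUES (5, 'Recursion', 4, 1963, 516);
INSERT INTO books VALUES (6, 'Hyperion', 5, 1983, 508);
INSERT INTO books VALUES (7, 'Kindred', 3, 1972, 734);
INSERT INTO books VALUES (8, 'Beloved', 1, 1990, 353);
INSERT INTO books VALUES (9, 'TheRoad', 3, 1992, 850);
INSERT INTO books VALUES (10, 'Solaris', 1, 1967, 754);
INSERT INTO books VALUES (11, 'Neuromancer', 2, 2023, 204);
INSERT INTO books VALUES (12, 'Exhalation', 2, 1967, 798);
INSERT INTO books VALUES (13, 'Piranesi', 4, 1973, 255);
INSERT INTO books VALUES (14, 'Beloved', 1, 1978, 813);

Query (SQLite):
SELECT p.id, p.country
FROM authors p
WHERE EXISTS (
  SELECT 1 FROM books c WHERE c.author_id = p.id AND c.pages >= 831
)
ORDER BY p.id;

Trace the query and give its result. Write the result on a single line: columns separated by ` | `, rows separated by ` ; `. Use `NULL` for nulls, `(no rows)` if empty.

3 | USA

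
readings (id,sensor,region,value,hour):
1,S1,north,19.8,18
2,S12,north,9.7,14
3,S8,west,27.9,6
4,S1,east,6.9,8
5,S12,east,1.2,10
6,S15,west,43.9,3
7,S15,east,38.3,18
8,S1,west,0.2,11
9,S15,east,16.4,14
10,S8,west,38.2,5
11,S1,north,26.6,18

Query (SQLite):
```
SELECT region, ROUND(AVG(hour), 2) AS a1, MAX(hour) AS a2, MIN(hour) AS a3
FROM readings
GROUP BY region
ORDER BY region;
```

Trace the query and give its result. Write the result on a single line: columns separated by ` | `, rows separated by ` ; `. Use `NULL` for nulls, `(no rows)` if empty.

Group readings by region.
Per group compute: ROUND(AVG(hour), 2), MAX(hour), MIN(hour).
  east: ids {4, 5, 7, 9} → ROUND(AVG(hour), 2)=12.5, MAX(hour)=18, MIN(hour)=8
  north: ids {1, 2, 11} → ROUND(AVG(hour), 2)=16.67, MAX(hour)=18, MIN(hour)=14
  west: ids {3, 6, 8, 10} → ROUND(AVG(hour), 2)=6.25, MAX(hour)=11, MIN(hour)=3

east | 12.5 | 18 | 8 ; north | 16.67 | 18 | 14 ; west | 6.25 | 11 | 3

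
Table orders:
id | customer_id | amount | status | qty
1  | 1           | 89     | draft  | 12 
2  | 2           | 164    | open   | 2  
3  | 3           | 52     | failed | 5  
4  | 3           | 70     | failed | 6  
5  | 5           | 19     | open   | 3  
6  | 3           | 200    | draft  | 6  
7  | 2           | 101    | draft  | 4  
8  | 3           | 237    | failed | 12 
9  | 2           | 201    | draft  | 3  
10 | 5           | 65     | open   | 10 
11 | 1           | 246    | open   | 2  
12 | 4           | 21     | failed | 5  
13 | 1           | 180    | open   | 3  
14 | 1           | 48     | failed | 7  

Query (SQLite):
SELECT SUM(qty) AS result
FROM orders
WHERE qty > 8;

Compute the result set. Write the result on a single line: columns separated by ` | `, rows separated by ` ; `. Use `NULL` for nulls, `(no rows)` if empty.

Rows where qty > 8 → qty values: [12, 12, 10].
SUM of non-NULL values = 34.

34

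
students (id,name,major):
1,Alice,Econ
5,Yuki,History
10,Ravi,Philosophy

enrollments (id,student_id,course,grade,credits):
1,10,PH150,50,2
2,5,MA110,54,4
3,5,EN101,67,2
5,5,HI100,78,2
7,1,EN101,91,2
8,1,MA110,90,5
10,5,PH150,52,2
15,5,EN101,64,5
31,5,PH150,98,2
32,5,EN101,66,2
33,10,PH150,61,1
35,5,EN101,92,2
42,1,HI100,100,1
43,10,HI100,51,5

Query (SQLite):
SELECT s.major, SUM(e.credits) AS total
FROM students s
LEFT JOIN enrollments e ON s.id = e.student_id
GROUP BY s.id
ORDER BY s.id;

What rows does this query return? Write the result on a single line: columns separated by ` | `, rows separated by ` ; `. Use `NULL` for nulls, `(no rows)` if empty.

LEFT JOIN keeps every students row; unmatched ones get NULL for enrollments columns.
Group by students.id and compute SUM(e.credits). SUM over an all-NULL group is NULL.
  1: ids {7, 8, 42} → SUM(e.credits)=8
  5: ids {2, 3, 5, 10, 15, 31, 32, 35} → SUM(e.credits)=21
  10: ids {1, 33, 43} → SUM(e.credits)=8

Econ | 8 ; History | 21 ; Philosophy | 8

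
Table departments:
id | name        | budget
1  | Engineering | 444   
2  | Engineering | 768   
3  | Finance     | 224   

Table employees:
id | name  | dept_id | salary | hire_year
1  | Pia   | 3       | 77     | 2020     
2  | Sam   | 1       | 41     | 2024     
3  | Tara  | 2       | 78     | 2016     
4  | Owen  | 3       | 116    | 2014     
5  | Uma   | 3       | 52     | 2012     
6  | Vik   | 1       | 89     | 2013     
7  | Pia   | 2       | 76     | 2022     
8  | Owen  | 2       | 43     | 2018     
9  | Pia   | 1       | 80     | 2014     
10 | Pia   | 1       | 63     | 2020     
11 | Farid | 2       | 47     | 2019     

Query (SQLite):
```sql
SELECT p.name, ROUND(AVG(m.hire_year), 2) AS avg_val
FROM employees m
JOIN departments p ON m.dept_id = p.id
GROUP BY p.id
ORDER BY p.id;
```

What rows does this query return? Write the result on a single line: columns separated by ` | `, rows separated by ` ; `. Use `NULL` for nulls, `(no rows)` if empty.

Join each employees row to its departments via dept_id.
Group joined rows by departments.id; compute ROUND(AVG(m.hire_year), 2) per group.
  1: ids {2, 6, 9, 10} → ROUND(AVG(m.hire_year), 2)=2017.75
  2: ids {3, 7, 8, 11} → ROUND(AVG(m.hire_year), 2)=2018.75
  3: ids {1, 4, 5} → ROUND(AVG(m.hire_year), 2)=2015.33

Engineering | 2017.75 ; Engineering | 2018.75 ; Finance | 2015.33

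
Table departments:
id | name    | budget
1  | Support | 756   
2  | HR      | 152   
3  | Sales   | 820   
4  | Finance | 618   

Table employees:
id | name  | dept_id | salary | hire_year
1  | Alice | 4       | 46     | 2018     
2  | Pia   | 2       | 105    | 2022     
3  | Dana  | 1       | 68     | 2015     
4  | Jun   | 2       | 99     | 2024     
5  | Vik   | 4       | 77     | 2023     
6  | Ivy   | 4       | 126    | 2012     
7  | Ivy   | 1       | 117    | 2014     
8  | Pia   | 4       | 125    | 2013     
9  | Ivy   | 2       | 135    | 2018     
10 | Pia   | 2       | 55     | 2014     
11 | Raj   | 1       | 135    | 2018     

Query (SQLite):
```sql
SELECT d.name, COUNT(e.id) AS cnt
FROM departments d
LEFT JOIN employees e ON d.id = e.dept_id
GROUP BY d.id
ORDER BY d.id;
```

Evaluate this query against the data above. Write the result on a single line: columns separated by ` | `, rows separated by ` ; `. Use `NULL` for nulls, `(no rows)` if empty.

LEFT JOIN keeps every departments row; unmatched ones get NULL for employees columns.
Group by departments.id and compute COUNT(e.id). COUNT(col) of an all-NULL group is 0.
  1: ids {3, 7, 11} → COUNT(e.id)=3
  2: ids {2, 4, 9, 10} → COUNT(e.id)=4
  3: ids {—} → COUNT(e.id)=0
  4: ids {1, 5, 6, 8} → COUNT(e.id)=4

Support | 3 ; HR | 4 ; Sales | 0 ; Finance | 4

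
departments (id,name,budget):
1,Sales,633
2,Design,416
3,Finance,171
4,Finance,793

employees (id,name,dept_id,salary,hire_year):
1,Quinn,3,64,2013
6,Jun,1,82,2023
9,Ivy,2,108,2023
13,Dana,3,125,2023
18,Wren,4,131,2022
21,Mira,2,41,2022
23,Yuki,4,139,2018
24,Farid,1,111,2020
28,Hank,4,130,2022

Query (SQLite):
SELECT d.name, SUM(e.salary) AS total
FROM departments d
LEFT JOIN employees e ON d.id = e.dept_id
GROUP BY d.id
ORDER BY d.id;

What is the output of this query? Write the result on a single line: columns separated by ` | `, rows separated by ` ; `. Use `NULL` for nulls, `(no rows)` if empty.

Sales | 193 ; Design | 149 ; Finance | 189 ; Finance | 400

LEFT JOIN keeps every departments row; unmatched ones get NULL for employees columns.
Group by departments.id and compute SUM(e.salary). SUM over an all-NULL group is NULL.
  1: ids {6, 24} → SUM(e.salary)=193
  2: ids {9, 21} → SUM(e.salary)=149
  3: ids {1, 13} → SUM(e.salary)=189
  4: ids {18, 23, 28} → SUM(e.salary)=400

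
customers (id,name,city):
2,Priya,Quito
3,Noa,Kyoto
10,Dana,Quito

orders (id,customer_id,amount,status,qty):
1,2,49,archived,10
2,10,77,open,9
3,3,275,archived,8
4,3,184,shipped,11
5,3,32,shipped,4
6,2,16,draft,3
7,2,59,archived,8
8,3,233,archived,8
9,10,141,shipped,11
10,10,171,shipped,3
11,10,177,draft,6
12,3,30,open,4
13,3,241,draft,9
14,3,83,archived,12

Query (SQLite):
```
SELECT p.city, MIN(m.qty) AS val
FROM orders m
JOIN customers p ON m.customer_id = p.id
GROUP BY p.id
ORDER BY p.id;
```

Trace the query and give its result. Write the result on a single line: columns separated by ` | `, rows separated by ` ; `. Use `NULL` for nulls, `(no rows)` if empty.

Quito | 3 ; Kyoto | 4 ; Quito | 3

Join each orders row to its customers via customer_id.
Group joined rows by customers.id; compute MIN(m.qty) per group.
  2: ids {1, 6, 7} → MIN(m.qty)=3
  3: ids {3, 4, 5, 8, 12, 13, 14} → MIN(m.qty)=4
  10: ids {2, 9, 10, 11} → MIN(m.qty)=3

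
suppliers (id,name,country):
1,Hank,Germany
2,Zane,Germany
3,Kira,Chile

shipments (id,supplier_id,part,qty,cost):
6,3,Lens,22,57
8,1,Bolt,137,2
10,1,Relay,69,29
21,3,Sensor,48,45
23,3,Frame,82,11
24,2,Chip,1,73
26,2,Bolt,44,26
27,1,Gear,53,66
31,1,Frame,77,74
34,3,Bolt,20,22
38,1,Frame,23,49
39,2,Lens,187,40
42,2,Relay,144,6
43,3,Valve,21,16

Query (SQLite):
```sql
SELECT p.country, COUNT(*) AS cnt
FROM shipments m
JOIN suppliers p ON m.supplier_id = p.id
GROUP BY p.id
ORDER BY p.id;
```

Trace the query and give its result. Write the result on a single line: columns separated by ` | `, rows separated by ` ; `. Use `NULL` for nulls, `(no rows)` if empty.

Germany | 5 ; Germany | 4 ; Chile | 5

Join each shipments row to its suppliers via supplier_id.
Group joined rows by suppliers.id; compute COUNT(*) per group.
  1: ids {8, 10, 27, 31, 38} → COUNT(*)=5
  2: ids {24, 26, 39, 42} → COUNT(*)=4
  3: ids {6, 21, 23, 34, 43} → COUNT(*)=5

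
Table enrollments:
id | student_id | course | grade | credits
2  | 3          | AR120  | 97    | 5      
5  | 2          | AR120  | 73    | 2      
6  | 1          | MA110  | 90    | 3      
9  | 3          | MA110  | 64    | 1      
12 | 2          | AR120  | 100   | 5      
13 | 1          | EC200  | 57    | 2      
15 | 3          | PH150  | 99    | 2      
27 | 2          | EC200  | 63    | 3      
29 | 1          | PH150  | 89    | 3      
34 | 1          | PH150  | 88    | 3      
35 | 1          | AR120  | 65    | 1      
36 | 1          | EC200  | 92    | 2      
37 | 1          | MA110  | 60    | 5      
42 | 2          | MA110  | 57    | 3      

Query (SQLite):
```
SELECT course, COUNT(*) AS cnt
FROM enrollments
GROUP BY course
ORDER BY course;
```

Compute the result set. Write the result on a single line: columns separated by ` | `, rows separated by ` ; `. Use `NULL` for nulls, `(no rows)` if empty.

AR120 | 4 ; EC200 | 3 ; MA110 | 4 ; PH150 | 3

Partition enrollments by course; compute COUNT(*) within each group.
  AR120: ids {2, 5, 12, 35} → COUNT(*)=4
  EC200: ids {13, 27, 36} → COUNT(*)=3
  MA110: ids {6, 9, 37, 42} → COUNT(*)=4
  PH150: ids {15, 29, 34} → COUNT(*)=3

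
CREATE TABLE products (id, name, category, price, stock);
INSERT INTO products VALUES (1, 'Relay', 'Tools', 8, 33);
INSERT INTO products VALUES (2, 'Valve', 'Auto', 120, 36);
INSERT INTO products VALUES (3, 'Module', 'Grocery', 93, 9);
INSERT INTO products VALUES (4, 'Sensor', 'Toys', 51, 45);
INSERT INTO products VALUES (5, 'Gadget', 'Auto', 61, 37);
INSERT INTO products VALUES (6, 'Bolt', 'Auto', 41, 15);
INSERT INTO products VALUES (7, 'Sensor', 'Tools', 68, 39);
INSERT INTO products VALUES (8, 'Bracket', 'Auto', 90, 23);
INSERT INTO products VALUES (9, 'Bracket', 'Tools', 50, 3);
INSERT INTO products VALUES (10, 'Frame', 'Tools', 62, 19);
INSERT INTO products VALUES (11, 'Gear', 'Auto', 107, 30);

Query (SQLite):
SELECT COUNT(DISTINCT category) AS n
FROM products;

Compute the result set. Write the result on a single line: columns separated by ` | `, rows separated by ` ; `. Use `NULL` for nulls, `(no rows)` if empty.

4

Count distinct non-NULL category values.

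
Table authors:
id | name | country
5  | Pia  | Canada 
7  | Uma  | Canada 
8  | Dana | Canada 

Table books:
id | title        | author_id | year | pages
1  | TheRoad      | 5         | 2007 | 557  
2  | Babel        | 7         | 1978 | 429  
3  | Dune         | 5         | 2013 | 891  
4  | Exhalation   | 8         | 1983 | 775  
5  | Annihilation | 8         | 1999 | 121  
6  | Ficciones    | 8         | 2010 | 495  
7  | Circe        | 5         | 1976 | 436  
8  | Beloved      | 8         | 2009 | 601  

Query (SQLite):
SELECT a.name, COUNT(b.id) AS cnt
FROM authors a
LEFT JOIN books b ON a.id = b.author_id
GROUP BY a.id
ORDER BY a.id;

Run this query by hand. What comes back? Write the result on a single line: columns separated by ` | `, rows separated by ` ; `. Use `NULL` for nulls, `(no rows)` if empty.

LEFT JOIN keeps every authors row; unmatched ones get NULL for books columns.
Group by authors.id and compute COUNT(b.id). COUNT(col) of an all-NULL group is 0.
  5: ids {1, 3, 7} → COUNT(b.id)=3
  7: ids {2} → COUNT(b.id)=1
  8: ids {4, 5, 6, 8} → COUNT(b.id)=4

Pia | 3 ; Uma | 1 ; Dana | 4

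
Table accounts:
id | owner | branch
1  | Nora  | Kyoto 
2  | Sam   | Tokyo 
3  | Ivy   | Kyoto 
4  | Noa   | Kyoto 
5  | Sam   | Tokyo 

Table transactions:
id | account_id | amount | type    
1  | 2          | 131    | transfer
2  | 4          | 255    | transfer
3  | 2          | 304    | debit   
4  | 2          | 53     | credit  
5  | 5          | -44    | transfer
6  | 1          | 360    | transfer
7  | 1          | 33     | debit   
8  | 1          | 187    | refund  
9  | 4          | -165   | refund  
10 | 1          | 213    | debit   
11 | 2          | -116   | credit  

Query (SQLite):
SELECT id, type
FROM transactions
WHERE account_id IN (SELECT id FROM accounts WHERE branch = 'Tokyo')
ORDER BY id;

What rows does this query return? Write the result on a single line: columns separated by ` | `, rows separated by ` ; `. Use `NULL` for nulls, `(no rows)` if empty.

1 | transfer ; 3 | debit ; 4 | credit ; 5 | transfer ; 11 | credit

Inner query: accounts.id where branch = 'Tokyo'.
Outer: keep transactions rows whose account_id is in that set.
Inner query → {2, 5}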